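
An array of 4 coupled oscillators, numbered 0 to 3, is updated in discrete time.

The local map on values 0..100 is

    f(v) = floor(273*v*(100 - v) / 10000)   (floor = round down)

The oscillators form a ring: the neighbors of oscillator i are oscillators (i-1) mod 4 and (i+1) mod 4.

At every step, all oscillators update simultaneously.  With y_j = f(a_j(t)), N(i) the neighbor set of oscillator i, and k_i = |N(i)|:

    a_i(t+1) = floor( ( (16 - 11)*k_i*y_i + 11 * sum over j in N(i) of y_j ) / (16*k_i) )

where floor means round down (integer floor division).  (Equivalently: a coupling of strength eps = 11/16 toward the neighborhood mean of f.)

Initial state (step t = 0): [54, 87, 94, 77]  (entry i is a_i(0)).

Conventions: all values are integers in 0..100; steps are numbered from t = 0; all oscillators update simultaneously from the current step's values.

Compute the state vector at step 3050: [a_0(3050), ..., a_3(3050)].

Simulating step by step:
t=0: [54, 87, 94, 77]
t=1: [47, 37, 31, 43]
t=2: [65, 63, 62, 63]
t=3: [62, 63, 63, 63]
t=4: [63, 63, 63, 63]
t=5: [63, 63, 63, 63]

Answer: [63, 63, 63, 63]
Key observation: The state at step 4, [63, 63, 63, 63], reappears at step 5: the system is in a cycle of period 1 from step 4 on.  Therefore the state at step 3050 equals the state at step 4 + ((3050 - 4) mod 1) = 4, which is [63, 63, 63, 63].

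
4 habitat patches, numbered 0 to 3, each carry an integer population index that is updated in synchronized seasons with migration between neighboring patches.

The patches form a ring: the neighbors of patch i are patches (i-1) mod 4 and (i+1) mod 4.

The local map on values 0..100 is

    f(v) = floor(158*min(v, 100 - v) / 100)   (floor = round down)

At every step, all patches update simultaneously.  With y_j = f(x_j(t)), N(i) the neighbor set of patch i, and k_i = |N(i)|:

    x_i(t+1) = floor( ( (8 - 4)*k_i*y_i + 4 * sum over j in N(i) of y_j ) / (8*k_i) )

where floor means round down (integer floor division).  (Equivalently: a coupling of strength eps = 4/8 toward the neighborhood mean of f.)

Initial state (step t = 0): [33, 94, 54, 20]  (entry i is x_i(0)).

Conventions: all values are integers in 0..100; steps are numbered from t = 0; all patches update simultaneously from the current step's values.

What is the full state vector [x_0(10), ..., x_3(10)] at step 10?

Simulating step by step:
t=0: [33, 94, 54, 20]
t=1: [36, 35, 46, 46]
t=2: [59, 59, 67, 68]
t=3: [60, 61, 54, 54]
t=4: [64, 64, 69, 69]
t=5: [54, 54, 50, 50]
t=6: [73, 73, 77, 77]
t=7: [40, 40, 37, 37]
t=8: [61, 61, 59, 59]
t=9: [61, 61, 63, 63]
t=10: [60, 60, 58, 58]

Answer: [60, 60, 58, 58]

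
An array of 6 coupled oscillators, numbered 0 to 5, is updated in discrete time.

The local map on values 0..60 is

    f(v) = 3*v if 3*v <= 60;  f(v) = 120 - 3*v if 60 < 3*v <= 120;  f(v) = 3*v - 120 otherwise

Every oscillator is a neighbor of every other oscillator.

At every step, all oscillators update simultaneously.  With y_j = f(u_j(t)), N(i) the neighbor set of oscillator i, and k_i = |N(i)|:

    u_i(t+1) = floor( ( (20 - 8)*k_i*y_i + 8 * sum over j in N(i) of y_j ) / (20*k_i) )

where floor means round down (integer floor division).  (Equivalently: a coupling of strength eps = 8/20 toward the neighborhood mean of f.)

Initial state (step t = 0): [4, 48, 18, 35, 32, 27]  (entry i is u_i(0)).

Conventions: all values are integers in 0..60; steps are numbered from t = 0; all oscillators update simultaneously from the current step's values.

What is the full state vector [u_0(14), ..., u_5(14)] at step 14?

Answer: [41, 33, 41, 41, 33, 33]

Derivation:
t=0: [4, 48, 18, 35, 32, 27]
t=1: [19, 25, 41, 21, 25, 33]
t=2: [47, 41, 19, 47, 41, 29]
t=3: [21, 12, 40, 21, 12, 28]
t=4: [47, 36, 17, 47, 36, 36]
t=5: [21, 16, 36, 21, 16, 16]
t=6: [51, 46, 27, 51, 46, 46]
t=7: [29, 22, 33, 29, 22, 22]
t=8: [37, 48, 30, 37, 48, 48]
t=9: [14, 22, 25, 14, 22, 22]
t=10: [45, 51, 46, 45, 51, 51]
t=11: [19, 28, 21, 19, 28, 28]
t=12: [51, 41, 51, 51, 41, 41]
t=13: [25, 10, 25, 25, 10, 10]
t=14: [41, 33, 41, 41, 33, 33]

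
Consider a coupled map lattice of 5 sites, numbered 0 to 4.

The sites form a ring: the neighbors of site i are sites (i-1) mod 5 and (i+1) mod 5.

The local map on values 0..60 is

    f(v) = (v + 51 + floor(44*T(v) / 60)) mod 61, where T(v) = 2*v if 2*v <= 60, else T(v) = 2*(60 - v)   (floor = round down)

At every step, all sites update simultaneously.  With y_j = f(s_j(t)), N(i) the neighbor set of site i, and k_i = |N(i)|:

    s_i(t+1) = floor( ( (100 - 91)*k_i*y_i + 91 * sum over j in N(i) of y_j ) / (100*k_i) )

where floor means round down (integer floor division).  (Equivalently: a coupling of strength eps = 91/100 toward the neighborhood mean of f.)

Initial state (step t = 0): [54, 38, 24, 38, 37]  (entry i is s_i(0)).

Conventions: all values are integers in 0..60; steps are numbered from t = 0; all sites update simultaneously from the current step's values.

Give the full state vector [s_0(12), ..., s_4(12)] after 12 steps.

Answer: [53, 53, 53, 53, 53]

Derivation:
t=0: [54, 38, 24, 38, 37]
t=1: [59, 51, 59, 54, 56]
t=2: [52, 50, 52, 50, 51]
t=3: [53, 53, 53, 53, 53]
t=4: [53, 53, 53, 53, 53]
t=5: [53, 53, 53, 53, 53]
t=6: [53, 53, 53, 53, 53]
t=7: [53, 53, 53, 53, 53]
t=8: [53, 53, 53, 53, 53]
t=9: [53, 53, 53, 53, 53]
t=10: [53, 53, 53, 53, 53]
t=11: [53, 53, 53, 53, 53]
t=12: [53, 53, 53, 53, 53]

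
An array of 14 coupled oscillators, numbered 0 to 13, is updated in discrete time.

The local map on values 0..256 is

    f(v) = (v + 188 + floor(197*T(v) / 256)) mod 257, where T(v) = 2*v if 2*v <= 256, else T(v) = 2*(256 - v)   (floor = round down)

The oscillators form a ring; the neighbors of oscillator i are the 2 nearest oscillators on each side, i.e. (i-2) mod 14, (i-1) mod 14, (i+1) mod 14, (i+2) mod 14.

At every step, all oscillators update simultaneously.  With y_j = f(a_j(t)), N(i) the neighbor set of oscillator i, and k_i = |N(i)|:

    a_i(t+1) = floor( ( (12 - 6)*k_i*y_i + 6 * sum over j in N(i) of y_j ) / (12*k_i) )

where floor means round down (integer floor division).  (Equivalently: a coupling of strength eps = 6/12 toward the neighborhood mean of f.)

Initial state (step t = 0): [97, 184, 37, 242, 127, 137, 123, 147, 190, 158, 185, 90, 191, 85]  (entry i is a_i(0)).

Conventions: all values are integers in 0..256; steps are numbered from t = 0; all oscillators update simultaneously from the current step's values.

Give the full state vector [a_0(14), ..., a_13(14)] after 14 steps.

Answer: [211, 211, 211, 211, 211, 211, 211, 211, 211, 211, 211, 211, 211, 211]

Derivation:
t=0: [97, 184, 37, 242, 127, 137, 123, 147, 190, 158, 185, 90, 191, 85]
t=1: [165, 180, 118, 191, 215, 242, 242, 241, 230, 225, 217, 183, 199, 170]
t=2: [231, 228, 226, 218, 209, 199, 196, 196, 200, 205, 209, 220, 221, 229]
t=3: [201, 202, 204, 207, 211, 215, 217, 217, 216, 213, 211, 207, 204, 202]
t=4: [215, 215, 214, 212, 211, 209, 208, 208, 208, 210, 211, 213, 214, 215]
t=5: [209, 209, 209, 210, 210, 211, 211, 211, 211, 211, 210, 210, 209, 209]
t=6: [212, 211, 211, 211, 211, 211, 211, 211, 211, 211, 211, 211, 211, 211]
t=7: [210, 210, 210, 211, 211, 211, 211, 211, 211, 211, 211, 211, 210, 210]
t=8: [211, 211, 211, 211, 211, 211, 211, 211, 211, 211, 211, 211, 211, 211]
t=9: [211, 211, 211, 211, 211, 211, 211, 211, 211, 211, 211, 211, 211, 211]
t=10: [211, 211, 211, 211, 211, 211, 211, 211, 211, 211, 211, 211, 211, 211]
t=11: [211, 211, 211, 211, 211, 211, 211, 211, 211, 211, 211, 211, 211, 211]
t=12: [211, 211, 211, 211, 211, 211, 211, 211, 211, 211, 211, 211, 211, 211]
t=13: [211, 211, 211, 211, 211, 211, 211, 211, 211, 211, 211, 211, 211, 211]
t=14: [211, 211, 211, 211, 211, 211, 211, 211, 211, 211, 211, 211, 211, 211]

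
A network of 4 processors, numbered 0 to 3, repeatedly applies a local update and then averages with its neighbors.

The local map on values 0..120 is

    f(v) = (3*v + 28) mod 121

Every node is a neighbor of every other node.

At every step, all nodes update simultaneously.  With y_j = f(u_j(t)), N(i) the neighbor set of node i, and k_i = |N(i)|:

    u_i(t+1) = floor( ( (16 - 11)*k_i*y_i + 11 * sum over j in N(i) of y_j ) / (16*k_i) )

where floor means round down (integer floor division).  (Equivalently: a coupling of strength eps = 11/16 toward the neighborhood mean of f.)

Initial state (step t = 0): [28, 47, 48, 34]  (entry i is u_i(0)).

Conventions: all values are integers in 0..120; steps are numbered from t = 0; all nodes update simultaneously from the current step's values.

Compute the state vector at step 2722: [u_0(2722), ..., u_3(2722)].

Answer: [43, 43, 43, 43]
Key observation: The state at step 4, [15, 15, 15, 15], reappears at step 9: the system is in a cycle of period 5 from step 4 on.  Therefore the state at step 2722 equals the state at step 4 + ((2722 - 4) mod 5) = 7, which is [43, 43, 43, 43].

Derivation:
t=0: [28, 47, 48, 34]
t=1: [59, 54, 54, 51]
t=2: [71, 70, 70, 69]
t=3: [117, 117, 117, 116]
t=4: [15, 15, 15, 15]
t=5: [73, 73, 73, 73]
t=6: [5, 5, 5, 5]
t=7: [43, 43, 43, 43]
t=8: [36, 36, 36, 36]
t=9: [15, 15, 15, 15]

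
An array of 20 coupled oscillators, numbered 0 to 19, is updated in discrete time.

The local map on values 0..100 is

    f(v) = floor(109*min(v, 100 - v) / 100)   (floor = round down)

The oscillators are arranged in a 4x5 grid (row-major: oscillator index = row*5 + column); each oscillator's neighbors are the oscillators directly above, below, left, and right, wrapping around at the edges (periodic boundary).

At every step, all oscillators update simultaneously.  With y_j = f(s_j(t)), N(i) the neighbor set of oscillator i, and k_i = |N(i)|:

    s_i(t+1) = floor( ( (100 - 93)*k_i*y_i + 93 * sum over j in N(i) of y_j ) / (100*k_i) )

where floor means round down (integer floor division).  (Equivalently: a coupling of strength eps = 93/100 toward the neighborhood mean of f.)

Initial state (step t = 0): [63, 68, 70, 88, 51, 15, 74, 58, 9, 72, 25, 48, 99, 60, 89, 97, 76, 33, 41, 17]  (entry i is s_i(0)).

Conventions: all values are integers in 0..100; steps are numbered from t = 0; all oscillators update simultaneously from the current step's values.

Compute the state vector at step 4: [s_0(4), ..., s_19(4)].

Simulating step by step:
t=0: [63, 68, 70, 88, 51, 15, 74, 58, 9, 72, 25, 48, 99, 60, 89, 97, 76, 33, 41, 17]
t=1: [27, 31, 31, 32, 27, 30, 36, 19, 31, 22, 20, 22, 40, 18, 28, 26, 30, 26, 28, 27]
t=2: [30, 33, 29, 31, 28, 28, 27, 35, 24, 30, 27, 32, 23, 32, 23, 27, 28, 34, 27, 29]
t=3: [31, 30, 35, 29, 31, 30, 33, 28, 33, 28, 29, 28, 34, 26, 31, 30, 33, 29, 33, 28]
t=4: [32, 35, 31, 34, 31, 32, 31, 35, 30, 33, 31, 34, 30, 34, 29, 32, 31, 35, 30, 33]

Answer: [32, 35, 31, 34, 31, 32, 31, 35, 30, 33, 31, 34, 30, 34, 29, 32, 31, 35, 30, 33]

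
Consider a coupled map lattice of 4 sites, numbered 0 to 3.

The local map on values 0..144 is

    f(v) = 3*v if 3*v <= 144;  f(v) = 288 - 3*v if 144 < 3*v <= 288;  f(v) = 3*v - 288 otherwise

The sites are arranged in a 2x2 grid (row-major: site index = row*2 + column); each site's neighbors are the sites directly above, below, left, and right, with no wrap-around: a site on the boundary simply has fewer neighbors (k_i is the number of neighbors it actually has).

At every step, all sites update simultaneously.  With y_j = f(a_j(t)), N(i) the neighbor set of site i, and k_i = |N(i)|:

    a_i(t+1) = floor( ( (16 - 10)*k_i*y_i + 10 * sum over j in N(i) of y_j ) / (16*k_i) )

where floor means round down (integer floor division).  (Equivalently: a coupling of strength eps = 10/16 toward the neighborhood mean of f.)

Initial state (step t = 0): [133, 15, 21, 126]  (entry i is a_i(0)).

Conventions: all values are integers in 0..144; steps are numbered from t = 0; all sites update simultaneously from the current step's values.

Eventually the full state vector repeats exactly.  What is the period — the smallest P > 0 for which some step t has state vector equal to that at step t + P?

Simulating step by step:
t=0: [133, 15, 21, 126]
t=1: [75, 79, 86, 67]
t=2: [48, 66, 58, 57]
t=3: [117, 115, 124, 107]
t=4: [67, 51, 61, 56]
t=5: [107, 115, 104, 120]
t=6: [37, 54, 41, 52]
t=7: [119, 123, 122, 127]
t=8: [75, 81, 79, 84]
t=9: [53, 47, 50, 43]
t=10: [135, 133, 132, 135]
t=11: [112, 114, 113, 112]
t=12: [50, 50, 49, 50]
t=13: [138, 138, 139, 138]
t=14: [126, 126, 127, 126]
t=15: [90, 90, 91, 90]
t=16: [17, 18, 16, 17]
t=17: [51, 52, 49, 51]
t=18: [135, 133, 137, 135]
t=19: [117, 114, 119, 117]
t=20: [62, 59, 65, 62]
t=21: [102, 105, 98, 102]
t=22: [17, 21, 13, 17]
t=23: [51, 55, 46, 51]
t=24: [132, 130, 136, 132]
t=25: [109, 105, 112, 109]
t=26: [38, 34, 42, 38]
t=27: [114, 109, 118, 114]
t=28: [53, 48, 58, 53]
t=29: [129, 134, 123, 129]
t=30: [98, 104, 92, 98]
t=31: [13, 12, 8, 13]
t=32: [33, 37, 33, 33]
t=33: [102, 103, 99, 102]
t=34: [16, 19, 14, 16]
t=35: [48, 51, 45, 48]
t=36: [138, 140, 140, 138]
t=37: [129, 128, 128, 129]
t=38: [97, 97, 97, 97]
t=39: [3, 3, 3, 3]
t=40: [9, 9, 9, 9]
t=41: [27, 27, 27, 27]
t=42: [81, 81, 81, 81]
t=43: [45, 45, 45, 45]
t=44: [135, 135, 135, 135]
t=45: [117, 117, 117, 117]
t=46: [63, 63, 63, 63]
t=47: [99, 99, 99, 99]
t=48: [9, 9, 9, 9]

Answer: 8
Key observation: The state at step 40, [9, 9, 9, 9], reappears at step 48 — and no state repeats earlier — so the cycle the system enters has period 8.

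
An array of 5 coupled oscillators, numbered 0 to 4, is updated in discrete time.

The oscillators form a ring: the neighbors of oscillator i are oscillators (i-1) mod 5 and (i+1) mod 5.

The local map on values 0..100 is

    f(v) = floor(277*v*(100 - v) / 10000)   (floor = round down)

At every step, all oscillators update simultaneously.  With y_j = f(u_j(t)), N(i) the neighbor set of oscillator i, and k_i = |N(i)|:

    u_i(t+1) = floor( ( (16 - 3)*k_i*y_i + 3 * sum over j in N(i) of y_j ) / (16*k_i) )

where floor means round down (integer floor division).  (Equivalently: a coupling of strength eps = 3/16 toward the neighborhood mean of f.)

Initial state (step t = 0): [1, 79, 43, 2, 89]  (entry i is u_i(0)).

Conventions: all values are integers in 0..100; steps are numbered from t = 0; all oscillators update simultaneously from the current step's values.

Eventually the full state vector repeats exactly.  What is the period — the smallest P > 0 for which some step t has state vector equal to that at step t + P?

Simulating step by step:
t=0: [1, 79, 43, 2, 89]
t=1: [8, 43, 59, 12, 22]
t=2: [26, 62, 63, 34, 42]
t=3: [55, 63, 63, 62, 65]
t=4: [67, 64, 64, 64, 63]
t=5: [61, 62, 63, 63, 63]
t=6: [64, 64, 64, 64, 64]
t=7: [63, 63, 63, 63, 63]
t=8: [64, 64, 64, 64, 64]

Answer: 2
Key observation: The state at step 6, [64, 64, 64, 64, 64], reappears at step 8 — and no state repeats earlier — so the cycle the system enters has period 2.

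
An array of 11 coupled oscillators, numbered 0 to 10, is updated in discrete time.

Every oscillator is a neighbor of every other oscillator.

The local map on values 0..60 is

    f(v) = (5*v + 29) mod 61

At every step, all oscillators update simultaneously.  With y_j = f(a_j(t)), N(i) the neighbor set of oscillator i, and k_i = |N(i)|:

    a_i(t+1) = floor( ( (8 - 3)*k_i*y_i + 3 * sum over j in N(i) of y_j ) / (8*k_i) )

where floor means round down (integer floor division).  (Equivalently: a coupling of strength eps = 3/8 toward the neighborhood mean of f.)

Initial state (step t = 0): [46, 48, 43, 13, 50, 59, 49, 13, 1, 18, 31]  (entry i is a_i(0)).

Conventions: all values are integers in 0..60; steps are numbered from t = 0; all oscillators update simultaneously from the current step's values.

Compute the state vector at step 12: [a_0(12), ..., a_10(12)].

Simulating step by step:
t=0: [46, 48, 43, 13, 50, 59, 49, 13, 1, 18, 31]
t=1: [19, 25, 10, 30, 31, 21, 28, 30, 30, 44, 11]
t=2: [12, 30, 22, 45, 12, 18, 39, 45, 45, 14, 25]
t=3: [28, 45, 22, 18, 28, 46, 36, 18, 18, 34, 31]
t=4: [40, 19, 23, 47, 40, 22, 28, 47, 47, 22, 13]
t=5: [37, 12, 23, 22, 37, 20, 38, 22, 22, 20, 30]
t=6: [28, 26, 23, 20, 28, 14, 31, 20, 20, 14, 43]
t=7: [37, 31, 22, 13, 37, 31, 10, 13, 13, 31, 9]
t=8: [26, 8, 17, 27, 26, 8, 18, 27, 27, 8, 15]
t=9: [35, 18, 45, 38, 35, 18, 48, 38, 38, 18, 39]
t=10: [27, 49, 20, 36, 27, 49, 29, 36, 36, 49, 39]
t=11: [37, 30, 17, 28, 37, 30, 43, 28, 28, 30, 37]
t=12: [35, 50, 48, 44, 35, 50, 17, 44, 44, 50, 35]

Answer: [35, 50, 48, 44, 35, 50, 17, 44, 44, 50, 35]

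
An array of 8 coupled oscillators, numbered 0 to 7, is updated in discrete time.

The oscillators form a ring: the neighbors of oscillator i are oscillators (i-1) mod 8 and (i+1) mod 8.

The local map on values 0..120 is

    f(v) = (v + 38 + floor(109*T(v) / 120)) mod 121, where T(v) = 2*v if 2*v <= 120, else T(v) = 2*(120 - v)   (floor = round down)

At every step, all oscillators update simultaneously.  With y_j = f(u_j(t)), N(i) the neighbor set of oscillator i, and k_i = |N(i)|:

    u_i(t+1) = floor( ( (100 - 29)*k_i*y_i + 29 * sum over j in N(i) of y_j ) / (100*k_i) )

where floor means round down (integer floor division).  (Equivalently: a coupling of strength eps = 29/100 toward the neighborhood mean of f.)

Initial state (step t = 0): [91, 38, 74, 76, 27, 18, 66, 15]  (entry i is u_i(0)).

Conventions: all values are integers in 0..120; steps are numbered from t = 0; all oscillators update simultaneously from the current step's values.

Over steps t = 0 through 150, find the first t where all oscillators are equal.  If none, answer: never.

Answer: never
Key observation: The state at step 12 reappears at step 14 — the system is in a cycle of period 2 from step 12 on.  No step 0..14 is synchronized, and the cycle repeats forever, so no step up to 150 (or ever) has all oscillators equal.

Derivation:
t=0: [91, 38, 74, 76, 27, 18, 66, 15]  (not all equal)
t=1: [57, 36, 66, 78, 104, 90, 81, 77]  (not all equal)
t=2: [67, 35, 70, 69, 54, 60, 67, 72]  (not all equal)
t=3: [69, 33, 68, 76, 72, 82, 80, 77]  (not all equal)
t=4: [67, 29, 67, 73, 74, 69, 69, 72]  (not all equal)
t=5: [85, 107, 84, 75, 74, 77, 77, 76]  (not all equal)
t=6: [63, 52, 64, 72, 73, 72, 72, 70]  (not all equal)
t=7: [79, 68, 78, 76, 75, 75, 76, 77]  (not all equal)
t=8: [71, 76, 72, 72, 72, 72, 72, 71]  (not all equal)
t=9: [76, 73, 75, 76, 76, 76, 76, 76]  (not all equal)
t=10: [72, 74, 73, 72, 72, 72, 72, 72]  (not all equal)
t=11: [75, 74, 75, 75, 76, 76, 76, 76]  (not all equal)
t=12: [73, 73, 73, 72, 72, 72, 72, 72]  (not all equal)
t=13: [75, 75, 75, 75, 76, 76, 76, 75]  (not all equal)
t=14: [73, 73, 73, 72, 72, 72, 72, 72]  (not all equal)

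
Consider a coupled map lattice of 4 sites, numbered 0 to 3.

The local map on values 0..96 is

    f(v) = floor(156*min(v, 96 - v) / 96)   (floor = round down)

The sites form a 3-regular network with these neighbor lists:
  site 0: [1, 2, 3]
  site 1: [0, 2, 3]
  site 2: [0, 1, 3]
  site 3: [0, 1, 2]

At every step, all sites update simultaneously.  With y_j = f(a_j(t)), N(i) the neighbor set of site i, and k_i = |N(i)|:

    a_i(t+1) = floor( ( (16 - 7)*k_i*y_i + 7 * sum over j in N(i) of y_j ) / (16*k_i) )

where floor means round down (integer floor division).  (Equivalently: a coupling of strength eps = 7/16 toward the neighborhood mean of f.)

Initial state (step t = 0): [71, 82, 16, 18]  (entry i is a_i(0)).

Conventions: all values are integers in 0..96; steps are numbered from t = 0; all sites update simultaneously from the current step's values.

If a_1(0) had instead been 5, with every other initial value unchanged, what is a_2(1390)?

Answer: a_2(1390) = 35
Key observation: The state at step 16, [56, 56, 56, 56], reappears at step 21: the system is in a cycle of period 5 from step 16 on.  Therefore the state at step 1390 equals the state at step 16 + ((1390 - 16) mod 5) = 20, which is [35, 35, 35, 35].

Derivation:
t=0: [71, 5, 16, 18]
t=1: [31, 18, 25, 27]
t=2: [44, 35, 40, 41]
t=3: [67, 60, 64, 65]
t=4: [49, 54, 51, 51]
t=5: [73, 70, 72, 72]
t=6: [38, 40, 39, 39]
t=7: [62, 63, 63, 63]
t=8: [54, 53, 53, 53]
t=9: [68, 68, 68, 68]
t=10: [45, 45, 45, 45]
t=11: [73, 73, 73, 73]
t=12: [37, 37, 37, 37]
t=13: [60, 60, 60, 60]
t=14: [58, 58, 58, 58]
t=15: [61, 61, 61, 61]
t=16: [56, 56, 56, 56]
t=17: [65, 65, 65, 65]
t=18: [50, 50, 50, 50]
t=19: [74, 74, 74, 74]
t=20: [35, 35, 35, 35]
t=21: [56, 56, 56, 56]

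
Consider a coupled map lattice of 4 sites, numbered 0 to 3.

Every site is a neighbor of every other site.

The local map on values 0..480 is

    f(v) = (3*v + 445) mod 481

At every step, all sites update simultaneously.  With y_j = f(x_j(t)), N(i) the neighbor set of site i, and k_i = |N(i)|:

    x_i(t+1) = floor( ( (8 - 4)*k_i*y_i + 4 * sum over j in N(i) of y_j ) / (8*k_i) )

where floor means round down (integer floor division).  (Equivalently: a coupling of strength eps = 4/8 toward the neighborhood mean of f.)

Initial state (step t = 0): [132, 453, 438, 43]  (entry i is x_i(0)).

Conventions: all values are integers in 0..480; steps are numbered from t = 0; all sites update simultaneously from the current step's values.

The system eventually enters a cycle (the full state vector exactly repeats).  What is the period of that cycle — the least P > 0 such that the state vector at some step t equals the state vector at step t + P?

Simulating step by step:
t=0: [132, 453, 438, 43]
t=1: [308, 308, 293, 219]
t=2: [355, 355, 340, 266]
t=3: [95, 95, 80, 166]
t=4: [277, 277, 262, 348]
t=5: [261, 261, 246, 172]
t=6: [294, 294, 279, 365]
t=7: [312, 312, 297, 223]
t=8: [367, 367, 352, 278]
t=9: [131, 131, 116, 202]
t=10: [304, 304, 289, 215]
t=11: [343, 343, 328, 254]
t=12: [139, 139, 284, 210]
t=13: [328, 328, 313, 239]
t=14: [415, 415, 400, 326]
t=15: [275, 275, 260, 346]
t=16: [255, 255, 240, 166]
t=17: [276, 276, 261, 347]
t=18: [258, 258, 243, 169]
t=19: [285, 285, 270, 356]
t=20: [285, 285, 270, 196]
t=21: [286, 286, 271, 197]
t=22: [289, 289, 274, 200]
t=23: [298, 298, 283, 209]
t=24: [325, 325, 310, 236]
t=25: [406, 406, 391, 317]
t=26: [248, 248, 233, 319]
t=27: [255, 255, 240, 326]
t=28: [276, 276, 261, 347]

Answer: 11
Key observation: The state at step 17, [276, 276, 261, 347], reappears at step 28 — and no state repeats earlier — so the cycle the system enters has period 11.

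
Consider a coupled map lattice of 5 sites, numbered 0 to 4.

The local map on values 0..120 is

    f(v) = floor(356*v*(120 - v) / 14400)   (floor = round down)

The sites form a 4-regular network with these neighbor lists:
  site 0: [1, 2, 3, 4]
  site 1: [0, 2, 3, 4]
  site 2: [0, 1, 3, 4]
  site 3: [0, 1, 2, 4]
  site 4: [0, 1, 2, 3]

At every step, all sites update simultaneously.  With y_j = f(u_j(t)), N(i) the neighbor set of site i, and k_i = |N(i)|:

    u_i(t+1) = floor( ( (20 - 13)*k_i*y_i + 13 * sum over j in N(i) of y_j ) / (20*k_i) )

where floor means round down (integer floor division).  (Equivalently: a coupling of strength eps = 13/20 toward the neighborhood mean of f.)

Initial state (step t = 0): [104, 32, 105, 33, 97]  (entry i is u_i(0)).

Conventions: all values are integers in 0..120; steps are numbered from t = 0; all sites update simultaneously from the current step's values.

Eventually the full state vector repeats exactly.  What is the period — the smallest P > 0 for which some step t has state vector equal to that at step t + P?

Answer: 2
Key observation: The state at step 8, [84, 84, 84, 84, 84], reappears at step 10 — and no state repeats earlier — so the cycle the system enters has period 2.

Derivation:
t=0: [104, 32, 105, 33, 97]
t=1: [52, 57, 51, 57, 54]
t=2: [87, 87, 87, 87, 87]
t=3: [70, 70, 70, 70, 70]
t=4: [86, 86, 86, 86, 86]
t=5: [72, 72, 72, 72, 72]
t=6: [85, 85, 85, 85, 85]
t=7: [73, 73, 73, 73, 73]
t=8: [84, 84, 84, 84, 84]
t=9: [74, 74, 74, 74, 74]
t=10: [84, 84, 84, 84, 84]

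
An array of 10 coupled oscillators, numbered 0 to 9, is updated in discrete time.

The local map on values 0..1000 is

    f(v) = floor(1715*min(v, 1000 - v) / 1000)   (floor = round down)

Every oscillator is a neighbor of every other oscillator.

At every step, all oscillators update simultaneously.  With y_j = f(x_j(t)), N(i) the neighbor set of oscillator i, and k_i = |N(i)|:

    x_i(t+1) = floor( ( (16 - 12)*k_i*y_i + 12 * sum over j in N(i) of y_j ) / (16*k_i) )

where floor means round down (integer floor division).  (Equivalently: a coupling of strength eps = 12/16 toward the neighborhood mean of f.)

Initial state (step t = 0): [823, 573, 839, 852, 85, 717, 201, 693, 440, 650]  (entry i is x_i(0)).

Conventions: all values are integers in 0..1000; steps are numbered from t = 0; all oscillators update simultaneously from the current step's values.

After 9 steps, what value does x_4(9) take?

Simulating step by step:
t=0: [823, 573, 839, 852, 85, 717, 201, 693, 440, 650]
t=1: [418, 490, 414, 410, 392, 449, 425, 455, 493, 468]
t=2: [749, 770, 748, 747, 742, 758, 751, 760, 771, 764]
t=3: [420, 414, 420, 420, 422, 417, 419, 416, 413, 415]
t=4: [716, 714, 716, 716, 717, 715, 716, 715, 714, 715]
t=5: [487, 488, 487, 487, 487, 487, 487, 487, 488, 487]
t=6: [835, 835, 835, 835, 835, 835, 835, 835, 835, 835]
t=7: [282, 282, 282, 282, 282, 282, 282, 282, 282, 282]
t=8: [483, 483, 483, 483, 483, 483, 483, 483, 483, 483]
t=9: [828, 828, 828, 828, 828, 828, 828, 828, 828, 828]

Answer: x_4(9) = 828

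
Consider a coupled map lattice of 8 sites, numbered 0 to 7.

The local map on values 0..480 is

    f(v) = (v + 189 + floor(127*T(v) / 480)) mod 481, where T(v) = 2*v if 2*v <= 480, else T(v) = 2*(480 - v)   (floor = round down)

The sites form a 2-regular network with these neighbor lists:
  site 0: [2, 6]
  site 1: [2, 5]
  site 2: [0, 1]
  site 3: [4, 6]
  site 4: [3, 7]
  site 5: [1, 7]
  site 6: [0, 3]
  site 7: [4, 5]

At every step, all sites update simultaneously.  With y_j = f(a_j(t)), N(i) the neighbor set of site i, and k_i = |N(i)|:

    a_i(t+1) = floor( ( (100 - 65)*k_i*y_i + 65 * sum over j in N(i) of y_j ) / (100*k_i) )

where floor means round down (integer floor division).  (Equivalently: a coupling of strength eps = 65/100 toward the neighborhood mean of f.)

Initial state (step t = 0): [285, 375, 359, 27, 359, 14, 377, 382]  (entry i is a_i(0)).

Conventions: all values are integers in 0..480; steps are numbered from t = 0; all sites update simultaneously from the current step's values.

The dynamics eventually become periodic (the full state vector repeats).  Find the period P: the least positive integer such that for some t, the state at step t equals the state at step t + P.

Simulating step by step:
t=0: [285, 375, 359, 27, 359, 14, 377, 382]
t=1: [121, 159, 121, 168, 166, 164, 154, 160]
t=2: [390, 415, 392, 437, 440, 434, 414, 437]
t=3: [148, 156, 149, 164, 167, 163, 156, 167]
t=4: [419, 427, 419, 436, 442, 436, 427, 442]
t=5: [160, 163, 160, 166, 169, 166, 163, 169]
t=6: [434, 437, 434, 442, 445, 442, 437, 445]
t=7: [166, 167, 166, 169, 170, 169, 167, 170]
t=8: [442, 444, 442, 446, 447, 446, 444, 447]
t=9: [170, 170, 170, 171, 171, 171, 170, 171]
t=10: [448, 448, 448, 449, 450, 449, 448, 450]
t=11: [172, 172, 172, 172, 173, 172, 172, 173]
t=12: [452, 452, 452, 452, 452, 452, 452, 452]
t=13: [174, 174, 174, 174, 174, 174, 174, 174]
t=14: [455, 455, 455, 455, 455, 455, 455, 455]
t=15: [176, 176, 176, 176, 176, 176, 176, 176]
t=16: [458, 458, 458, 458, 458, 458, 458, 458]
t=17: [177, 177, 177, 177, 177, 177, 177, 177]
t=18: [459, 459, 459, 459, 459, 459, 459, 459]
t=19: [178, 178, 178, 178, 178, 178, 178, 178]
t=20: [461, 461, 461, 461, 461, 461, 461, 461]
t=21: [179, 179, 179, 179, 179, 179, 179, 179]
t=22: [462, 462, 462, 462, 462, 462, 462, 462]
t=23: [179, 179, 179, 179, 179, 179, 179, 179]

Answer: 2
Key observation: The state at step 21, [179, 179, 179, 179, 179, 179, 179, 179], reappears at step 23 — and no state repeats earlier — so the cycle the system enters has period 2.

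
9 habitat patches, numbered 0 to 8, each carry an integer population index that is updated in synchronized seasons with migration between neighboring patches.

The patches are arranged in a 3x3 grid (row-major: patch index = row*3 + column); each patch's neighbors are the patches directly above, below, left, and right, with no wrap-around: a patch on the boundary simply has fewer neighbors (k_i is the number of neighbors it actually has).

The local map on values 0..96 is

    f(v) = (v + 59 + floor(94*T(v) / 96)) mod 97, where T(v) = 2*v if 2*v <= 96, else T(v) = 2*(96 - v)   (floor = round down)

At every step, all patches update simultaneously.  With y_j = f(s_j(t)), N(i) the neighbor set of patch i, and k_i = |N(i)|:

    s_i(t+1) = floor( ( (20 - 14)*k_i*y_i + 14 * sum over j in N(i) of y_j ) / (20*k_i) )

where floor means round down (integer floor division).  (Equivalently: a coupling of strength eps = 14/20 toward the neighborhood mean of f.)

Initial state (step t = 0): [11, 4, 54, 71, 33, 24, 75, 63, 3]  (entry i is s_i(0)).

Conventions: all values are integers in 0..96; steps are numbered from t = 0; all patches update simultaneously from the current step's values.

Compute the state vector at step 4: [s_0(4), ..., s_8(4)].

Answer: [80, 80, 81, 79, 80, 81, 79, 80, 81]

Derivation:
t=0: [11, 4, 54, 71, 33, 24, 75, 63, 3]
t=1: [80, 56, 36, 77, 65, 39, 82, 74, 62]
t=2: [82, 82, 80, 76, 83, 80, 75, 81, 81]
t=3: [73, 71, 72, 74, 72, 72, 75, 72, 72]
t=4: [80, 80, 81, 79, 80, 81, 79, 80, 81]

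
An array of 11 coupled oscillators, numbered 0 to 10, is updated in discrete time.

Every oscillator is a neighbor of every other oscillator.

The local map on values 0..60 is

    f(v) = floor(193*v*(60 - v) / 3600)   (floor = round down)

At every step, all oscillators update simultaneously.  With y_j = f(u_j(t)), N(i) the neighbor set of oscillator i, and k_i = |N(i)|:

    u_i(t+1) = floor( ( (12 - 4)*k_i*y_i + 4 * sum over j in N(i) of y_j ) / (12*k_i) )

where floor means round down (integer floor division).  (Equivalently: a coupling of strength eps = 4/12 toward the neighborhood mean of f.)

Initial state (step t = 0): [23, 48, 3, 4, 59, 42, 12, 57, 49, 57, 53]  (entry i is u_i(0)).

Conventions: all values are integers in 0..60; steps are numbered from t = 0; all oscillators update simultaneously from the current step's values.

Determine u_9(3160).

Answer: u_9(3160) = 30
Key observation: The state at step 21, [48, 48, 48, 48, 48, 48, 48, 48, 48, 48, 48], reappears at step 23: the system is in a cycle of period 2 from step 21 on.  Therefore the state at step 3160 equals the state at step 21 + ((3160 - 21) mod 2) = 22, which is [30, 30, 30, 30, 30, 30, 30, 30, 30, 30, 30].

Derivation:
t=0: [23, 48, 3, 4, 59, 42, 12, 57, 49, 57, 53]
t=1: [36, 26, 13, 15, 9, 33, 26, 13, 25, 13, 19]
t=2: [43, 44, 34, 37, 29, 44, 44, 34, 43, 34, 40]
t=3: [40, 38, 45, 44, 45, 38, 38, 45, 40, 45, 42]
t=4: [41, 42, 37, 38, 37, 42, 42, 37, 41, 37, 39]
t=5: [41, 40, 44, 43, 44, 40, 40, 44, 41, 44, 42]
t=6: [40, 41, 37, 39, 37, 41, 41, 37, 40, 37, 39]
t=7: [42, 41, 44, 43, 44, 41, 41, 44, 42, 44, 43]
t=8: [39, 40, 37, 39, 37, 40, 40, 37, 39, 37, 39]
t=9: [43, 42, 44, 43, 44, 42, 42, 44, 43, 44, 43]
t=10: [38, 39, 37, 38, 37, 39, 39, 37, 38, 37, 38]
t=11: [44, 43, 44, 44, 44, 43, 43, 44, 44, 44, 44]
t=12: [37, 38, 37, 37, 37, 38, 38, 37, 37, 37, 37]
t=13: [44, 44, 44, 44, 44, 44, 44, 44, 44, 44, 44]
t=14: [37, 37, 37, 37, 37, 37, 37, 37, 37, 37, 37]
t=15: [45, 45, 45, 45, 45, 45, 45, 45, 45, 45, 45]
t=16: [36, 36, 36, 36, 36, 36, 36, 36, 36, 36, 36]
t=17: [46, 46, 46, 46, 46, 46, 46, 46, 46, 46, 46]
t=18: [34, 34, 34, 34, 34, 34, 34, 34, 34, 34, 34]
t=19: [47, 47, 47, 47, 47, 47, 47, 47, 47, 47, 47]
t=20: [32, 32, 32, 32, 32, 32, 32, 32, 32, 32, 32]
t=21: [48, 48, 48, 48, 48, 48, 48, 48, 48, 48, 48]
t=22: [30, 30, 30, 30, 30, 30, 30, 30, 30, 30, 30]
t=23: [48, 48, 48, 48, 48, 48, 48, 48, 48, 48, 48]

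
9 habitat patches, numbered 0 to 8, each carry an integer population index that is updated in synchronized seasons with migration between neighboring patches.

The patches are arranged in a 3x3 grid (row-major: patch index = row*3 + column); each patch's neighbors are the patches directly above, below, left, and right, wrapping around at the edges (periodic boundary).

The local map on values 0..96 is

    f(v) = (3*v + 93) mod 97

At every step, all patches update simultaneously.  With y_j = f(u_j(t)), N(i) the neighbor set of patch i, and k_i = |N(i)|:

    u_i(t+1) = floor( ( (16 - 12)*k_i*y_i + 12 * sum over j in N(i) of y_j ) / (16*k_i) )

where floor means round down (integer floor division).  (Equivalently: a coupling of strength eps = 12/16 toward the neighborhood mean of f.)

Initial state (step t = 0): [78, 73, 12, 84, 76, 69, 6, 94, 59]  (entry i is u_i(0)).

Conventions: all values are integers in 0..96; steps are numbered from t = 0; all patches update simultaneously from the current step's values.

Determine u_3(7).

Simulating step by step:
t=0: [78, 73, 12, 84, 76, 69, 6, 94, 59]
t=1: [31, 39, 34, 30, 39, 38, 50, 47, 45]
t=2: [50, 31, 28, 52, 33, 28, 58, 31, 27]
t=3: [67, 80, 75, 69, 82, 77, 68, 84, 79]
t=4: [16, 35, 28, 19, 37, 31, 21, 38, 32]
t=5: [47, 28, 62, 51, 32, 66, 52, 34, 68]
t=6: [61, 60, 44, 48, 47, 44, 32, 43, 27]
t=7: [66, 53, 58, 56, 43, 43, 66, 61, 53]

Answer: u_3(7) = 56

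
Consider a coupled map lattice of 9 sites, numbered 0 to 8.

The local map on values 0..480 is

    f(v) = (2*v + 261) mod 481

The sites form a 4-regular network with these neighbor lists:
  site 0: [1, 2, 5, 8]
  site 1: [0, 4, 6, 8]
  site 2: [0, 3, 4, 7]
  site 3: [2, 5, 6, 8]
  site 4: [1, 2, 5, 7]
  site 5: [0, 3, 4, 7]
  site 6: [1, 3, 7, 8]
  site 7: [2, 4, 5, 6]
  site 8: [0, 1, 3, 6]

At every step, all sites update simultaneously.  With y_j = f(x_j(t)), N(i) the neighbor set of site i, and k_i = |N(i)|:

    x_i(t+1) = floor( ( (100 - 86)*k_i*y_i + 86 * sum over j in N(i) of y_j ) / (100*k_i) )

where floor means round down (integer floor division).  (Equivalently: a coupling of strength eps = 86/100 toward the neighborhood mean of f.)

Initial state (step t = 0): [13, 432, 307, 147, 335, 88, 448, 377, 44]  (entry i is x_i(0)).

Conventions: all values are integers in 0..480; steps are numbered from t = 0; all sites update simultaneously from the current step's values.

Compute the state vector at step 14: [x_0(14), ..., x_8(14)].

Simulating step by step:
t=0: [13, 432, 307, 147, 335, 88, 448, 377, 44]
t=1: [328, 298, 240, 305, 288, 246, 164, 324, 203]
t=2: [296, 286, 382, 232, 337, 384, 311, 274, 307]
t=3: [240, 398, 309, 233, 237, 309, 339, 257, 349]
t=4: [330, 325, 282, 406, 290, 282, 303, 365, 294]
t=5: [381, 394, 250, 325, 297, 250, 255, 312, 345]
t=6: [248, 269, 312, 344, 278, 312, 339, 319, 252]
t=7: [341, 335, 378, 398, 379, 378, 384, 402, 366]
t=8: [191, 195, 161, 58, 150, 161, 155, 64, 235]
t=9: [156, 148, 231, 169, 175, 231, 267, 134, 206]
t=10: [174, 167, 117, 229, 148, 117, 137, 206, 155]
t=11: [67, 90, 138, 70, 82, 138, 143, 60, 127]
t=12: [181, 259, 352, 101, 260, 352, 279, 182, 284]
t=13: [160, 284, 225, 213, 138, 225, 316, 158, 315]
t=14: [275, 258, 130, 304, 202, 130, 285, 212, 286]

Answer: [275, 258, 130, 304, 202, 130, 285, 212, 286]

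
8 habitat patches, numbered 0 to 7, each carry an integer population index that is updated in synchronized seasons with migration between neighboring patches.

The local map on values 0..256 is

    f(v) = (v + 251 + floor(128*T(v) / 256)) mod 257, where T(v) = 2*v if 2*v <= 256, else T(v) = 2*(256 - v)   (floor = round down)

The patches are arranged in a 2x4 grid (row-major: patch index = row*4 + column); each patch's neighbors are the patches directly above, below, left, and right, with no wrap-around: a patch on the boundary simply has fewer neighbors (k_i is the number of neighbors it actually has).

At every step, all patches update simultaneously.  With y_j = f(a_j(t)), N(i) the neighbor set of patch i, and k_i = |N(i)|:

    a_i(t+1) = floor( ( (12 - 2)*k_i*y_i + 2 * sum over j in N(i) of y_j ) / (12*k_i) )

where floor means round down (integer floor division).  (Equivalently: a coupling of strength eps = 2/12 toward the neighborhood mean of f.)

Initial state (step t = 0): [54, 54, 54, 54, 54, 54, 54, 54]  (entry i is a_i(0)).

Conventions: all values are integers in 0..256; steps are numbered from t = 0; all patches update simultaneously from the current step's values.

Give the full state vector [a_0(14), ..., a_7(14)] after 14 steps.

Answer: [250, 250, 250, 250, 250, 250, 250, 250]

Derivation:
t=0: [54, 54, 54, 54, 54, 54, 54, 54]
t=1: [102, 102, 102, 102, 102, 102, 102, 102]
t=2: [198, 198, 198, 198, 198, 198, 198, 198]
t=3: [250, 250, 250, 250, 250, 250, 250, 250]
t=4: [250, 250, 250, 250, 250, 250, 250, 250]
t=5: [250, 250, 250, 250, 250, 250, 250, 250]
t=6: [250, 250, 250, 250, 250, 250, 250, 250]
t=7: [250, 250, 250, 250, 250, 250, 250, 250]
t=8: [250, 250, 250, 250, 250, 250, 250, 250]
t=9: [250, 250, 250, 250, 250, 250, 250, 250]
t=10: [250, 250, 250, 250, 250, 250, 250, 250]
t=11: [250, 250, 250, 250, 250, 250, 250, 250]
t=12: [250, 250, 250, 250, 250, 250, 250, 250]
t=13: [250, 250, 250, 250, 250, 250, 250, 250]
t=14: [250, 250, 250, 250, 250, 250, 250, 250]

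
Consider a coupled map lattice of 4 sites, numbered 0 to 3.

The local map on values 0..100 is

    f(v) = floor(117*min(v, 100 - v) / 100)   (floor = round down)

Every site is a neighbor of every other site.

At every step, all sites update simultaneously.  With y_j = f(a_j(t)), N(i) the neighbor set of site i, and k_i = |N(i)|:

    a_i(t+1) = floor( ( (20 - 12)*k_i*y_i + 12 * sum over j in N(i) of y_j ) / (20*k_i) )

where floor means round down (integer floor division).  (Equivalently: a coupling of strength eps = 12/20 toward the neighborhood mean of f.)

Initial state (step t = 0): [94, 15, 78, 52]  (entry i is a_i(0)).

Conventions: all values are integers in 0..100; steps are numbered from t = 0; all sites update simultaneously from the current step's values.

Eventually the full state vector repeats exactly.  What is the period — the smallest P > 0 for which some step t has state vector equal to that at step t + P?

Answer: 4
Key observation: The state at step 9, [57, 57, 57, 57], reappears at step 13 — and no state repeats earlier — so the cycle the system enters has period 4.

Derivation:
t=0: [94, 15, 78, 52]
t=1: [22, 24, 26, 32]
t=2: [29, 29, 30, 31]
t=3: [34, 34, 34, 34]
t=4: [39, 39, 39, 39]
t=5: [45, 45, 45, 45]
t=6: [52, 52, 52, 52]
t=7: [56, 56, 56, 56]
t=8: [51, 51, 51, 51]
t=9: [57, 57, 57, 57]
t=10: [50, 50, 50, 50]
t=11: [58, 58, 58, 58]
t=12: [49, 49, 49, 49]
t=13: [57, 57, 57, 57]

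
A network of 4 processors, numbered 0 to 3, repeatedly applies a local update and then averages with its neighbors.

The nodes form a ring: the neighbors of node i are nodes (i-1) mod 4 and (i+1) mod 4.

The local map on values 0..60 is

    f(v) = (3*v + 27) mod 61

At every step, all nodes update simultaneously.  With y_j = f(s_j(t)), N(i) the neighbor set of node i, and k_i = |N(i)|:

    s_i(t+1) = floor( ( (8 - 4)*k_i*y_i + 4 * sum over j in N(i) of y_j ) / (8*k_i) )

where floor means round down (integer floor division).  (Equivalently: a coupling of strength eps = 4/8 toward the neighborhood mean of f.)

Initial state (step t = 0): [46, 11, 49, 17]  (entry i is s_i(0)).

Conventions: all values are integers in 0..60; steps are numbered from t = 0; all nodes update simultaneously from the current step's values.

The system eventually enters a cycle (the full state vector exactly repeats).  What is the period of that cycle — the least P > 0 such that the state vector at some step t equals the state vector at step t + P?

Answer: 10
Key observation: The state at step 124, [32, 32, 32, 32], reappears at step 134 — and no state repeats earlier — so the cycle the system enters has period 10.

Derivation:
t=0: [46, 11, 49, 17]
t=1: [40, 53, 45, 32]
t=2: [13, 17, 21, 16]
t=3: [10, 17, 22, 15]
t=4: [35, 30, 23, 27]
t=5: [30, 39, 43, 34]
t=6: [35, 33, 24, 26]
t=7: [17, 14, 31, 34]
t=8: [12, 23, 33, 22]
t=9: [17, 19, 18, 17]
t=10: [18, 20, 20, 17]
t=11: [20, 24, 23, 20]
t=12: [29, 34, 33, 28]
t=13: [40, 17, 16, 39]
t=14: [22, 18, 16, 20]
t=15: [27, 21, 18, 24]
t=16: [40, 31, 26, 35]
t=17: [29, 46, 39, 22]
t=18: [45, 40, 29, 34]
t=19: [28, 35, 34, 26]
t=20: [38, 19, 17, 36]
t=21: [18, 20, 17, 15]
t=22: [19, 22, 17, 14]
t=23: [21, 26, 18, 14]
t=24: [27, 34, 23, 16]
t=25: [28, 24, 22, 27]
t=26: [46, 39, 37, 44]
t=27: [36, 25, 22, 33]
t=28: [17, 31, 27, 13]
t=29: [24, 45, 39, 18]
t=30: [34, 35, 26, 25]
t=31: [16, 17, 34, 33]
t=32: [12, 13, 8, 7]
t=33: [14, 15, 38, 37]
t=34: [10, 12, 16, 14]
t=35: [31, 18, 9, 21]
t=36: [41, 38, 39, 42]
t=37: [26, 22, 23, 28]
t=38: [42, 35, 38, 44]
t=39: [27, 17, 21, 31]
t=40: [42, 27, 33, 48]
t=41: [39, 32, 26, 33]
t=42: [12, 17, 23, 18]
t=43: [10, 17, 26, 19]
t=44: [38, 33, 32, 36]
t=45: [13, 7, 4, 11]
t=46: [29, 35, 46, 41]
t=47: [36, 29, 31, 38]
t=48: [24, 44, 47, 27]
t=49: [40, 39, 44, 44]
t=50: [27, 26, 33, 34]
t=51: [36, 34, 14, 16]
t=52: [11, 8, 9, 12]
t=53: [43, 54, 40, 29]
t=54: [31, 17, 27, 41]
t=55: [40, 35, 34, 40]
t=56: [21, 13, 12, 20]
t=57: [22, 10, 8, 20]
t=58: [36, 49, 46, 33]
t=59: [20, 40, 35, 16]
t=60: [22, 21, 14, 16]
t=61: [26, 24, 14, 17]
t=62: [35, 32, 17, 21]
t=63: [12, 7, 16, 21]
t=64: [20, 28, 26, 18]
t=65: [30, 42, 39, 27]
t=66: [47, 35, 30, 43]
t=67: [34, 30, 39, 42]
t=68: [25, 35, 32, 22]
t=69: [31, 15, 11, 26]
t=70: [43, 35, 43, 51]
t=71: [34, 22, 34, 46]
t=72: [22, 19, 22, 25]
t=73: [32, 27, 32, 36]
t=74: [15, 24, 15, 7]
t=75: [27, 24, 27, 29]
t=76: [46, 42, 46, 50]
t=77: [43, 37, 43, 49]
t=78: [34, 25, 34, 43]
t=79: [22, 24, 22, 20]
t=80: [32, 35, 32, 29]
t=81: [16, 5, 16, 27]
t=82: [29, 28, 29, 30]
t=83: [53, 51, 53, 54]
t=84: [17, 30, 17, 4]
t=85: [32, 36, 32, 28]
t=86: [16, 7, 16, 25]
t=87: [29, 31, 29, 27]
t=88: [53, 56, 53, 50]
t=89: [18, 7, 18, 29]
t=90: [35, 34, 35, 36]
t=91: [10, 8, 10, 11]
t=92: [56, 54, 56, 58]
t=93: [12, 9, 12, 15]
t=94: [17, 28, 17, 6]
t=95: [32, 33, 32, 31]
t=96: [16, 2, 16, 30]
t=97: [29, 23, 29, 35]
t=98: [37, 44, 37, 31]
t=99: [32, 26, 32, 37]
t=100: [15, 22, 15, 8]
t=101: [26, 21, 26, 31]
t=102: [44, 36, 44, 51]
t=103: [36, 25, 36, 47]
t=104: [28, 27, 28, 29]
t=105: [50, 48, 50, 51]
t=106: [54, 52, 54, 56]
t=107: [6, 3, 6, 9]
t=108: [45, 40, 45, 49]
t=109: [39, 32, 39, 46]
t=110: [22, 11, 22, 32]
t=111: [31, 46, 31, 16]
t=112: [43, 51, 43, 36]
t=113: [34, 46, 34, 23]
t=114: [23, 25, 23, 21]
t=115: [35, 38, 35, 32]
t=116: [10, 14, 10, 5]
t=117: [41, 32, 41, 49]
t=118: [27, 14, 27, 40]
t=119: [31, 27, 31, 36]
t=120: [44, 53, 44, 36]
t=121: [22, 20, 22, 25]
t=122: [32, 29, 32, 36]
t=123: [17, 27, 17, 7]
t=124: [32, 32, 32, 32]
t=125: [1, 1, 1, 1]
t=126: [30, 30, 30, 30]
t=127: [56, 56, 56, 56]
t=128: [12, 12, 12, 12]
t=129: [2, 2, 2, 2]
t=130: [33, 33, 33, 33]
t=131: [4, 4, 4, 4]
t=132: [39, 39, 39, 39]
t=133: [22, 22, 22, 22]
t=134: [32, 32, 32, 32]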